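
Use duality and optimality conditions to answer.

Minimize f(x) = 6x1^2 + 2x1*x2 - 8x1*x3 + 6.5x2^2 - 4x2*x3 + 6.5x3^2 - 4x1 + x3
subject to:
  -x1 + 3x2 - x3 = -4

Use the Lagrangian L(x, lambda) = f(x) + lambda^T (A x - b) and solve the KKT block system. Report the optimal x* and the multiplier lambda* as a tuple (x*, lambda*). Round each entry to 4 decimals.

Form the Lagrangian:
  L(x, lambda) = (1/2) x^T Q x + c^T x + lambda^T (A x - b)
Stationarity (grad_x L = 0): Q x + c + A^T lambda = 0.
Primal feasibility: A x = b.

This gives the KKT block system:
  [ Q   A^T ] [ x     ]   [-c ]
  [ A    0  ] [ lambda ] = [ b ]

Solving the linear system:
  x*      = (1.1696, -0.7201, 0.67)
  lambda* = (3.2343)
  f(x*)   = 4.4644

x* = (1.1696, -0.7201, 0.67), lambda* = (3.2343)


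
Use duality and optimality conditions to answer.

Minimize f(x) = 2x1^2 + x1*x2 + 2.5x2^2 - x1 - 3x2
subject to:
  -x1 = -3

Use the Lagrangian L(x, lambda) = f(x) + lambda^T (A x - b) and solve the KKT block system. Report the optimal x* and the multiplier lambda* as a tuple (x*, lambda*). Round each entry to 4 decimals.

Form the Lagrangian:
  L(x, lambda) = (1/2) x^T Q x + c^T x + lambda^T (A x - b)
Stationarity (grad_x L = 0): Q x + c + A^T lambda = 0.
Primal feasibility: A x = b.

This gives the KKT block system:
  [ Q   A^T ] [ x     ]   [-c ]
  [ A    0  ] [ lambda ] = [ b ]

Solving the linear system:
  x*      = (3, 0)
  lambda* = (11)
  f(x*)   = 15

x* = (3, 0), lambda* = (11)


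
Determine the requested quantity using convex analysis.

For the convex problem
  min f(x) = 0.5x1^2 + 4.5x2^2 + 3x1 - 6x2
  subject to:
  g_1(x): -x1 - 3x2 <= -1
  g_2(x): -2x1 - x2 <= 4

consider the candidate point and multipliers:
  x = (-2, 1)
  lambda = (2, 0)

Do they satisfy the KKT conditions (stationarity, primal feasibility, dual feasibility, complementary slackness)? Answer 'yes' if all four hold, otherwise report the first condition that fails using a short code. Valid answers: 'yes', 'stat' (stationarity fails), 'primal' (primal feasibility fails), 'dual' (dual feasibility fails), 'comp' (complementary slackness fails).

Gradient of f: grad f(x) = Q x + c = (1, 3)
Constraint values g_i(x) = a_i^T x - b_i:
  g_1((-2, 1)) = 0
  g_2((-2, 1)) = -1
Stationarity residual: grad f(x) + sum_i lambda_i a_i = (-1, -3)
  -> stationarity FAILS
Primal feasibility (all g_i <= 0): OK
Dual feasibility (all lambda_i >= 0): OK
Complementary slackness (lambda_i * g_i(x) = 0 for all i): OK

Verdict: the first failing condition is stationarity -> stat.

stat


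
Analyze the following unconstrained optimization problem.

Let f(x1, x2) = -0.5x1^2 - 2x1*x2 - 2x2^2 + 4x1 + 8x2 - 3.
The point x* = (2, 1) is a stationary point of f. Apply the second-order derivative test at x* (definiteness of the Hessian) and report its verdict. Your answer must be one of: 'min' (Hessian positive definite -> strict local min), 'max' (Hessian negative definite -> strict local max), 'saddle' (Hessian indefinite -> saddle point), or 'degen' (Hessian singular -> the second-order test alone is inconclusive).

Compute the Hessian H = grad^2 f:
  H = [[-1, -2], [-2, -4]]
Verify stationarity: grad f(x*) = H x* + g = (0, 0).
Eigenvalues of H: -5, 0.
H has a zero eigenvalue (singular; negative semidefinite but not definite), so H is neither positive definite, negative definite, nor indefinite. The second-order test alone is inconclusive -> degen.
(Indeed, f is constant along the null direction of H through x*, so x* is not a strict local extremum.)

degen


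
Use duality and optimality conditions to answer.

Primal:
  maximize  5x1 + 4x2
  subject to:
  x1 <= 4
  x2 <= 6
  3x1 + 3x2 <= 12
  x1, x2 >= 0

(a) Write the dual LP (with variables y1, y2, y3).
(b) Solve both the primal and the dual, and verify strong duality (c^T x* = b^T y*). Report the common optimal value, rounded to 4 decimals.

The standard primal-dual pair for 'max c^T x s.t. A x <= b, x >= 0' is:
  Dual:  min b^T y  s.t.  A^T y >= c,  y >= 0.

So the dual LP is:
  minimize  4y1 + 6y2 + 12y3
  subject to:
    y1 + 3y3 >= 5
    y2 + 3y3 >= 4
    y1, y2, y3 >= 0

Solving the primal: x* = (4, 0).
  primal value c^T x* = 20.
Solving the dual: y* = (1, 0, 1.3333).
  dual value b^T y* = 20.
Strong duality: c^T x* = b^T y*. Confirmed.

20


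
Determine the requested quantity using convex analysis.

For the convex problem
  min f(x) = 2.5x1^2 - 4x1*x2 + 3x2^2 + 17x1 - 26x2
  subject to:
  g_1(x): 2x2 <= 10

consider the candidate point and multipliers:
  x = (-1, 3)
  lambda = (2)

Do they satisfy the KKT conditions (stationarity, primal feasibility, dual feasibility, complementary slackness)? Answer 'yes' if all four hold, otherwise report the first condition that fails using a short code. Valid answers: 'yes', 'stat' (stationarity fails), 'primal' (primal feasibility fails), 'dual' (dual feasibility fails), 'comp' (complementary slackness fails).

Gradient of f: grad f(x) = Q x + c = (0, -4)
Constraint values g_i(x) = a_i^T x - b_i:
  g_1((-1, 3)) = -4
Stationarity residual: grad f(x) + sum_i lambda_i a_i = (0, 0)
  -> stationarity OK
Primal feasibility (all g_i <= 0): OK
Dual feasibility (all lambda_i >= 0): OK
Complementary slackness (lambda_i * g_i(x) = 0 for all i): FAILS

Verdict: the first failing condition is complementary_slackness -> comp.

comp


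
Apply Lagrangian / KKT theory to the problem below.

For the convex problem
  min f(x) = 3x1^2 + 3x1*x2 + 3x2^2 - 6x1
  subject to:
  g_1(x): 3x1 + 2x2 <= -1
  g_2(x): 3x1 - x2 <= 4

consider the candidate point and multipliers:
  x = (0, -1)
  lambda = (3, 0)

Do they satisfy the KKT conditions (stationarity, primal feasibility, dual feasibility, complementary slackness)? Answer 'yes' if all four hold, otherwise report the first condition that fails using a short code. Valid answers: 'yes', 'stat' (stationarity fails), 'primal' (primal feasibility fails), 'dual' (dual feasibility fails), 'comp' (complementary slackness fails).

Gradient of f: grad f(x) = Q x + c = (-9, -6)
Constraint values g_i(x) = a_i^T x - b_i:
  g_1((0, -1)) = -1
  g_2((0, -1)) = -3
Stationarity residual: grad f(x) + sum_i lambda_i a_i = (0, 0)
  -> stationarity OK
Primal feasibility (all g_i <= 0): OK
Dual feasibility (all lambda_i >= 0): OK
Complementary slackness (lambda_i * g_i(x) = 0 for all i): FAILS

Verdict: the first failing condition is complementary_slackness -> comp.

comp


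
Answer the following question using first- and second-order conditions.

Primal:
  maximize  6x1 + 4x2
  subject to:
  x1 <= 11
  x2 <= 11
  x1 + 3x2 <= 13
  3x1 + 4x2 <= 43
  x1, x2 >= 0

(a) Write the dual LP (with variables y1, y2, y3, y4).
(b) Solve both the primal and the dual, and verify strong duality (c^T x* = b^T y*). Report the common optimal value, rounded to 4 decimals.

The standard primal-dual pair for 'max c^T x s.t. A x <= b, x >= 0' is:
  Dual:  min b^T y  s.t.  A^T y >= c,  y >= 0.

So the dual LP is:
  minimize  11y1 + 11y2 + 13y3 + 43y4
  subject to:
    y1 + y3 + 3y4 >= 6
    y2 + 3y3 + 4y4 >= 4
    y1, y2, y3, y4 >= 0

Solving the primal: x* = (11, 0.6667).
  primal value c^T x* = 68.6667.
Solving the dual: y* = (4.6667, 0, 1.3333, 0).
  dual value b^T y* = 68.6667.
Strong duality: c^T x* = b^T y*. Confirmed.

68.6667


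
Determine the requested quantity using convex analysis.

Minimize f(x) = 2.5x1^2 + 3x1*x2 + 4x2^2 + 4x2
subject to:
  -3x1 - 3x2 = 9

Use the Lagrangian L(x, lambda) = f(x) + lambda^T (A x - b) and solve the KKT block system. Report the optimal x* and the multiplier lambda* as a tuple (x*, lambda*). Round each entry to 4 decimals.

Form the Lagrangian:
  L(x, lambda) = (1/2) x^T Q x + c^T x + lambda^T (A x - b)
Stationarity (grad_x L = 0): Q x + c + A^T lambda = 0.
Primal feasibility: A x = b.

This gives the KKT block system:
  [ Q   A^T ] [ x     ]   [-c ]
  [ A    0  ] [ lambda ] = [ b ]

Solving the linear system:
  x*      = (-1.5714, -1.4286)
  lambda* = (-4.0476)
  f(x*)   = 15.3571

x* = (-1.5714, -1.4286), lambda* = (-4.0476)


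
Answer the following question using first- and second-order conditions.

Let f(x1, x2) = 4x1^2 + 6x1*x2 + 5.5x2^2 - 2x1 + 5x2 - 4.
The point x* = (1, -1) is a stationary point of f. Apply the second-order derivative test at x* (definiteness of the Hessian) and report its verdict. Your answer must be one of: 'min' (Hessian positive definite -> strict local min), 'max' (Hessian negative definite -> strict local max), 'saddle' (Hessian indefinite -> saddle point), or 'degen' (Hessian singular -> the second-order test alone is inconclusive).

Compute the Hessian H = grad^2 f:
  H = [[8, 6], [6, 11]]
Verify stationarity: grad f(x*) = H x* + g = (0, 0).
Eigenvalues of H: 3.3153, 15.6847.
Both eigenvalues > 0, so H is positive definite -> x* is a strict local min.

min


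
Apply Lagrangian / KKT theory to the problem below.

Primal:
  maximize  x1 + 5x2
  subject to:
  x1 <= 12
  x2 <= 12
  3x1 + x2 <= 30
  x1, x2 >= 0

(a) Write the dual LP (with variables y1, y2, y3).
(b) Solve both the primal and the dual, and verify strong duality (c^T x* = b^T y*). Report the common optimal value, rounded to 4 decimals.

The standard primal-dual pair for 'max c^T x s.t. A x <= b, x >= 0' is:
  Dual:  min b^T y  s.t.  A^T y >= c,  y >= 0.

So the dual LP is:
  minimize  12y1 + 12y2 + 30y3
  subject to:
    y1 + 3y3 >= 1
    y2 + y3 >= 5
    y1, y2, y3 >= 0

Solving the primal: x* = (6, 12).
  primal value c^T x* = 66.
Solving the dual: y* = (0, 4.6667, 0.3333).
  dual value b^T y* = 66.
Strong duality: c^T x* = b^T y*. Confirmed.

66


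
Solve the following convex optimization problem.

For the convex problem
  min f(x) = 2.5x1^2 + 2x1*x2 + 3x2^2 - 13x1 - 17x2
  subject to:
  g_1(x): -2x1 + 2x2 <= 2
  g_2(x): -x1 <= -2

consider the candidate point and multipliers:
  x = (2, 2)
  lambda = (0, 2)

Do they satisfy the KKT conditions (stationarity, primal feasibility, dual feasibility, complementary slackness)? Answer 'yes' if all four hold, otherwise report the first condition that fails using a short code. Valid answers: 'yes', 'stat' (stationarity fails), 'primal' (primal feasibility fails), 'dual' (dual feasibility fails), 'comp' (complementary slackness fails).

Gradient of f: grad f(x) = Q x + c = (1, -1)
Constraint values g_i(x) = a_i^T x - b_i:
  g_1((2, 2)) = -2
  g_2((2, 2)) = 0
Stationarity residual: grad f(x) + sum_i lambda_i a_i = (-1, -1)
  -> stationarity FAILS
Primal feasibility (all g_i <= 0): OK
Dual feasibility (all lambda_i >= 0): OK
Complementary slackness (lambda_i * g_i(x) = 0 for all i): OK

Verdict: the first failing condition is stationarity -> stat.

stat


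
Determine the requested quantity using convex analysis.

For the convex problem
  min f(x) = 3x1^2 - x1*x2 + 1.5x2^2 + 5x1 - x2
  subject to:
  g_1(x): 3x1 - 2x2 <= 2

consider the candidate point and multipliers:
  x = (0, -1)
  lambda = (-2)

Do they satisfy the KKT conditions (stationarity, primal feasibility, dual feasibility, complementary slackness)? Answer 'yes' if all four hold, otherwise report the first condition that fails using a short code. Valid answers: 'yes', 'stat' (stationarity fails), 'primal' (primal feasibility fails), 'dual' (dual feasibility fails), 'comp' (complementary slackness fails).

Gradient of f: grad f(x) = Q x + c = (6, -4)
Constraint values g_i(x) = a_i^T x - b_i:
  g_1((0, -1)) = 0
Stationarity residual: grad f(x) + sum_i lambda_i a_i = (0, 0)
  -> stationarity OK
Primal feasibility (all g_i <= 0): OK
Dual feasibility (all lambda_i >= 0): FAILS
Complementary slackness (lambda_i * g_i(x) = 0 for all i): OK

Verdict: the first failing condition is dual_feasibility -> dual.

dual


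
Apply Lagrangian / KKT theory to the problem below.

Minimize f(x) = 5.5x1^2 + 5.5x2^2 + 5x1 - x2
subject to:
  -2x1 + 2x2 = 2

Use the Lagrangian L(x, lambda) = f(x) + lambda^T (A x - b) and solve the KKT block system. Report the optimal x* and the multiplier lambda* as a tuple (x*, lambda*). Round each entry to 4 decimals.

Form the Lagrangian:
  L(x, lambda) = (1/2) x^T Q x + c^T x + lambda^T (A x - b)
Stationarity (grad_x L = 0): Q x + c + A^T lambda = 0.
Primal feasibility: A x = b.

This gives the KKT block system:
  [ Q   A^T ] [ x     ]   [-c ]
  [ A    0  ] [ lambda ] = [ b ]

Solving the linear system:
  x*      = (-0.6818, 0.3182)
  lambda* = (-1.25)
  f(x*)   = -0.6136

x* = (-0.6818, 0.3182), lambda* = (-1.25)


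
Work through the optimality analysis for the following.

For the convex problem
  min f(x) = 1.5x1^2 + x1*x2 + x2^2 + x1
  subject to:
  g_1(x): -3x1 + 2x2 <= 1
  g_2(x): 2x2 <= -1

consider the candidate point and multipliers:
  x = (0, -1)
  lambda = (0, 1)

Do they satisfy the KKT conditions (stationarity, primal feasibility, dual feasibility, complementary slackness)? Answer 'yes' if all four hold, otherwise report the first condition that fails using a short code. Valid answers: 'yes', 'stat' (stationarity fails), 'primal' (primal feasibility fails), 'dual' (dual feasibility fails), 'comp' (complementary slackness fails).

Gradient of f: grad f(x) = Q x + c = (0, -2)
Constraint values g_i(x) = a_i^T x - b_i:
  g_1((0, -1)) = -3
  g_2((0, -1)) = -1
Stationarity residual: grad f(x) + sum_i lambda_i a_i = (0, 0)
  -> stationarity OK
Primal feasibility (all g_i <= 0): OK
Dual feasibility (all lambda_i >= 0): OK
Complementary slackness (lambda_i * g_i(x) = 0 for all i): FAILS

Verdict: the first failing condition is complementary_slackness -> comp.

comp


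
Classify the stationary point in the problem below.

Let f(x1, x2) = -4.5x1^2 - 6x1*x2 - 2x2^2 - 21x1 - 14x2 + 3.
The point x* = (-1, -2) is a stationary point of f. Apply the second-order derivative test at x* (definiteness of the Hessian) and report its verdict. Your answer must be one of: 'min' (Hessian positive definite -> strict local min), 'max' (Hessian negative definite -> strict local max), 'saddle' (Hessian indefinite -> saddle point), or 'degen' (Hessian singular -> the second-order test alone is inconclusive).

Compute the Hessian H = grad^2 f:
  H = [[-9, -6], [-6, -4]]
Verify stationarity: grad f(x*) = H x* + g = (0, 0).
Eigenvalues of H: -13, 0.
H has a zero eigenvalue (singular; negative semidefinite but not definite), so H is neither positive definite, negative definite, nor indefinite. The second-order test alone is inconclusive -> degen.
(Indeed, f is constant along the null direction of H through x*, so x* is not a strict local extremum.)

degen


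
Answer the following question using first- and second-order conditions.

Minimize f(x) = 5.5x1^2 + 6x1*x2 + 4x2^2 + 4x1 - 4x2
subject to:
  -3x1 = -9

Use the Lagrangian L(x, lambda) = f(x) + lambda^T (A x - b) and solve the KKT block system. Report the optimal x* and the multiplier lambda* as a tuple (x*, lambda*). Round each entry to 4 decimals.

Form the Lagrangian:
  L(x, lambda) = (1/2) x^T Q x + c^T x + lambda^T (A x - b)
Stationarity (grad_x L = 0): Q x + c + A^T lambda = 0.
Primal feasibility: A x = b.

This gives the KKT block system:
  [ Q   A^T ] [ x     ]   [-c ]
  [ A    0  ] [ lambda ] = [ b ]

Solving the linear system:
  x*      = (3, -1.75)
  lambda* = (8.8333)
  f(x*)   = 49.25

x* = (3, -1.75), lambda* = (8.8333)


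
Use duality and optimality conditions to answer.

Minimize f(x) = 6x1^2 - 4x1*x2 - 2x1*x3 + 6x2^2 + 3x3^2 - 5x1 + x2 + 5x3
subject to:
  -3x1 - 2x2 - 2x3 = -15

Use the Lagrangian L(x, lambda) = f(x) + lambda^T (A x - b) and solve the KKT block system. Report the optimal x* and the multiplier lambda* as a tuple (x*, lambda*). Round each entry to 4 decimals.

Form the Lagrangian:
  L(x, lambda) = (1/2) x^T Q x + c^T x + lambda^T (A x - b)
Stationarity (grad_x L = 0): Q x + c + A^T lambda = 0.
Primal feasibility: A x = b.

This gives the KKT block system:
  [ Q   A^T ] [ x     ]   [-c ]
  [ A    0  ] [ lambda ] = [ b ]

Solving the linear system:
  x*      = (2.639, 1.6959, 1.8456)
  lambda* = (5.3977)
  f(x*)   = 39.347

x* = (2.639, 1.6959, 1.8456), lambda* = (5.3977)


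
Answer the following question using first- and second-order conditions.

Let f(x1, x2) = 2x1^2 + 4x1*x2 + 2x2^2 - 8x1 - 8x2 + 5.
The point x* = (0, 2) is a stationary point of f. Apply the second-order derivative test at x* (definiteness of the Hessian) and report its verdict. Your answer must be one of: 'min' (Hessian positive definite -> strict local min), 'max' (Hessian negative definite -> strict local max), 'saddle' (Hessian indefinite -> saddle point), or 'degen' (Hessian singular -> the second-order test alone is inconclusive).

Compute the Hessian H = grad^2 f:
  H = [[4, 4], [4, 4]]
Verify stationarity: grad f(x*) = H x* + g = (0, 0).
Eigenvalues of H: 0, 8.
H has a zero eigenvalue (singular; positive semidefinite but not definite), so H is neither positive definite, negative definite, nor indefinite. The second-order test alone is inconclusive -> degen.
(Indeed, f is constant along the null direction of H through x*, so x* is not a strict local extremum.)

degen


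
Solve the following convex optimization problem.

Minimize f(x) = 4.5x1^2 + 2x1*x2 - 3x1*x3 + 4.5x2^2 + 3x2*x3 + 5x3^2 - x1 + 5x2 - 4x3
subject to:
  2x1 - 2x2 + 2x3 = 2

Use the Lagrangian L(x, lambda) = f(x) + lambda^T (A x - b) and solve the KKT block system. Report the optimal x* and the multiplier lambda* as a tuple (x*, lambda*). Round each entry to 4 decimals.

Form the Lagrangian:
  L(x, lambda) = (1/2) x^T Q x + c^T x + lambda^T (A x - b)
Stationarity (grad_x L = 0): Q x + c + A^T lambda = 0.
Primal feasibility: A x = b.

This gives the KKT block system:
  [ Q   A^T ] [ x     ]   [-c ]
  [ A    0  ] [ lambda ] = [ b ]

Solving the linear system:
  x*      = (0.1259, -0.4895, 0.3846)
  lambda* = (1)
  f(x*)   = -3.0559

x* = (0.1259, -0.4895, 0.3846), lambda* = (1)


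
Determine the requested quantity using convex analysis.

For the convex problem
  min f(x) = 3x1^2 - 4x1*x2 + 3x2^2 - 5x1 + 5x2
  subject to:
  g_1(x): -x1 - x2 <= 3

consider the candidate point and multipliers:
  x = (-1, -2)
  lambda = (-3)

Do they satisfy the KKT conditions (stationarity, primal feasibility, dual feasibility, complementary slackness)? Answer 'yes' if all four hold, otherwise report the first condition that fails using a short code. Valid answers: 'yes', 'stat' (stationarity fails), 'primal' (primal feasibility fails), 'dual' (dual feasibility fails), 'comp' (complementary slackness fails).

Gradient of f: grad f(x) = Q x + c = (-3, -3)
Constraint values g_i(x) = a_i^T x - b_i:
  g_1((-1, -2)) = 0
Stationarity residual: grad f(x) + sum_i lambda_i a_i = (0, 0)
  -> stationarity OK
Primal feasibility (all g_i <= 0): OK
Dual feasibility (all lambda_i >= 0): FAILS
Complementary slackness (lambda_i * g_i(x) = 0 for all i): OK

Verdict: the first failing condition is dual_feasibility -> dual.

dual


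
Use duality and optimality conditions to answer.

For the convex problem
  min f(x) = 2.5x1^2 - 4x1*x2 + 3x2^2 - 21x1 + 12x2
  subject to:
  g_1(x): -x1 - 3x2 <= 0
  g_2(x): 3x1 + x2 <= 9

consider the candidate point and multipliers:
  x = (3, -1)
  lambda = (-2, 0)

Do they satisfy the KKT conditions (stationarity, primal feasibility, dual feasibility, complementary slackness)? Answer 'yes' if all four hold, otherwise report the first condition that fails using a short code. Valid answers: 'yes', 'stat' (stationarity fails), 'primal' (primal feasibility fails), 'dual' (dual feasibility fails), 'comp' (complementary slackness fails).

Gradient of f: grad f(x) = Q x + c = (-2, -6)
Constraint values g_i(x) = a_i^T x - b_i:
  g_1((3, -1)) = 0
  g_2((3, -1)) = -1
Stationarity residual: grad f(x) + sum_i lambda_i a_i = (0, 0)
  -> stationarity OK
Primal feasibility (all g_i <= 0): OK
Dual feasibility (all lambda_i >= 0): FAILS
Complementary slackness (lambda_i * g_i(x) = 0 for all i): OK

Verdict: the first failing condition is dual_feasibility -> dual.

dual


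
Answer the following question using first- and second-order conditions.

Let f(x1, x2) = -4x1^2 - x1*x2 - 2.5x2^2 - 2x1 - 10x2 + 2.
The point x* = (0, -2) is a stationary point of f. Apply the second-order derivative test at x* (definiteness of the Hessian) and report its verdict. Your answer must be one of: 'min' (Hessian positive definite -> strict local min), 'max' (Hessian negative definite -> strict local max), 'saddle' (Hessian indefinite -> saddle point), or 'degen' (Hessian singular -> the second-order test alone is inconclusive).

Compute the Hessian H = grad^2 f:
  H = [[-8, -1], [-1, -5]]
Verify stationarity: grad f(x*) = H x* + g = (0, 0).
Eigenvalues of H: -8.3028, -4.6972.
Both eigenvalues < 0, so H is negative definite -> x* is a strict local max.

max


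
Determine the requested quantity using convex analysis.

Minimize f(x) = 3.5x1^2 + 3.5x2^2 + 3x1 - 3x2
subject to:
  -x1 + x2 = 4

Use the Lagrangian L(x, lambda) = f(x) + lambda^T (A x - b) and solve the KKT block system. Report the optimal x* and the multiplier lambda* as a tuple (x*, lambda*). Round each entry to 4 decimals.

Form the Lagrangian:
  L(x, lambda) = (1/2) x^T Q x + c^T x + lambda^T (A x - b)
Stationarity (grad_x L = 0): Q x + c + A^T lambda = 0.
Primal feasibility: A x = b.

This gives the KKT block system:
  [ Q   A^T ] [ x     ]   [-c ]
  [ A    0  ] [ lambda ] = [ b ]

Solving the linear system:
  x*      = (-2, 2)
  lambda* = (-11)
  f(x*)   = 16

x* = (-2, 2), lambda* = (-11)


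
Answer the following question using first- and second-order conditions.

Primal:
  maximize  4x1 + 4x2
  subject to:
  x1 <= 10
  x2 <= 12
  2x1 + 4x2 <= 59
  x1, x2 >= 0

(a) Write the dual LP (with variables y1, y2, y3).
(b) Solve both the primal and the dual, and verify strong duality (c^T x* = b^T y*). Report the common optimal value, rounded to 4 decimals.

The standard primal-dual pair for 'max c^T x s.t. A x <= b, x >= 0' is:
  Dual:  min b^T y  s.t.  A^T y >= c,  y >= 0.

So the dual LP is:
  minimize  10y1 + 12y2 + 59y3
  subject to:
    y1 + 2y3 >= 4
    y2 + 4y3 >= 4
    y1, y2, y3 >= 0

Solving the primal: x* = (10, 9.75).
  primal value c^T x* = 79.
Solving the dual: y* = (2, 0, 1).
  dual value b^T y* = 79.
Strong duality: c^T x* = b^T y*. Confirmed.

79


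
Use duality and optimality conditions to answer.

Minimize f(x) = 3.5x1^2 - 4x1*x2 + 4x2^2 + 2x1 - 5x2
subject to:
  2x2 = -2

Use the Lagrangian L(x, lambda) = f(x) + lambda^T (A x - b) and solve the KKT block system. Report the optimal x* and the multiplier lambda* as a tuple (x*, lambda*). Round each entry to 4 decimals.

Form the Lagrangian:
  L(x, lambda) = (1/2) x^T Q x + c^T x + lambda^T (A x - b)
Stationarity (grad_x L = 0): Q x + c + A^T lambda = 0.
Primal feasibility: A x = b.

This gives the KKT block system:
  [ Q   A^T ] [ x     ]   [-c ]
  [ A    0  ] [ lambda ] = [ b ]

Solving the linear system:
  x*      = (-0.8571, -1)
  lambda* = (4.7857)
  f(x*)   = 6.4286

x* = (-0.8571, -1), lambda* = (4.7857)


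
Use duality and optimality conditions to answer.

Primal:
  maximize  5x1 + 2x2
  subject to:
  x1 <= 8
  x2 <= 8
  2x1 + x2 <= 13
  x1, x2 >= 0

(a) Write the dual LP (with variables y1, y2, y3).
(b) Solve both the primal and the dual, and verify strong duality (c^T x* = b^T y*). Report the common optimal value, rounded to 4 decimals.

The standard primal-dual pair for 'max c^T x s.t. A x <= b, x >= 0' is:
  Dual:  min b^T y  s.t.  A^T y >= c,  y >= 0.

So the dual LP is:
  minimize  8y1 + 8y2 + 13y3
  subject to:
    y1 + 2y3 >= 5
    y2 + y3 >= 2
    y1, y2, y3 >= 0

Solving the primal: x* = (6.5, 0).
  primal value c^T x* = 32.5.
Solving the dual: y* = (0, 0, 2.5).
  dual value b^T y* = 32.5.
Strong duality: c^T x* = b^T y*. Confirmed.

32.5


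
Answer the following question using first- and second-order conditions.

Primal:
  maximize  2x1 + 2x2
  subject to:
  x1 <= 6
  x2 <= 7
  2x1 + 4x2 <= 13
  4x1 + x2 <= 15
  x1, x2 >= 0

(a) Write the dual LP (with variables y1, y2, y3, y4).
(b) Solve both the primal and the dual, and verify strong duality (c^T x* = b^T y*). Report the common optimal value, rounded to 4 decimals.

The standard primal-dual pair for 'max c^T x s.t. A x <= b, x >= 0' is:
  Dual:  min b^T y  s.t.  A^T y >= c,  y >= 0.

So the dual LP is:
  minimize  6y1 + 7y2 + 13y3 + 15y4
  subject to:
    y1 + 2y3 + 4y4 >= 2
    y2 + 4y3 + y4 >= 2
    y1, y2, y3, y4 >= 0

Solving the primal: x* = (3.3571, 1.5714).
  primal value c^T x* = 9.8571.
Solving the dual: y* = (0, 0, 0.4286, 0.2857).
  dual value b^T y* = 9.8571.
Strong duality: c^T x* = b^T y*. Confirmed.

9.8571


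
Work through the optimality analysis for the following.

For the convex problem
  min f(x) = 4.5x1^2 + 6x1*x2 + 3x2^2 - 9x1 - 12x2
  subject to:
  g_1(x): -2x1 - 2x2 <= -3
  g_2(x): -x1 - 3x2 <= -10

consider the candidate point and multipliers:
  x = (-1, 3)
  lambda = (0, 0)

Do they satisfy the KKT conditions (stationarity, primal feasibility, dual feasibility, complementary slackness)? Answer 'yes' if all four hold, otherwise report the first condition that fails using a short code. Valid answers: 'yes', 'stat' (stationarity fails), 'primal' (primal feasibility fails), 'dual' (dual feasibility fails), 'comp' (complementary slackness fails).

Gradient of f: grad f(x) = Q x + c = (0, 0)
Constraint values g_i(x) = a_i^T x - b_i:
  g_1((-1, 3)) = -1
  g_2((-1, 3)) = 2
Stationarity residual: grad f(x) + sum_i lambda_i a_i = (0, 0)
  -> stationarity OK
Primal feasibility (all g_i <= 0): FAILS
Dual feasibility (all lambda_i >= 0): OK
Complementary slackness (lambda_i * g_i(x) = 0 for all i): OK

Verdict: the first failing condition is primal_feasibility -> primal.

primal


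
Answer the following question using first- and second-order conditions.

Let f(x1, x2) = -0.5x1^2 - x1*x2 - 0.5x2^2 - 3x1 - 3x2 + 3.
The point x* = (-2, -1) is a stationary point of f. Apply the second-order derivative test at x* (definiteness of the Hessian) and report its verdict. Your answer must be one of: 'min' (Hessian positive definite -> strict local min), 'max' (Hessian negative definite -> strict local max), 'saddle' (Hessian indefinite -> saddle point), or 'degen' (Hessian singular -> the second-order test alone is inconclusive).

Compute the Hessian H = grad^2 f:
  H = [[-1, -1], [-1, -1]]
Verify stationarity: grad f(x*) = H x* + g = (0, 0).
Eigenvalues of H: -2, 0.
H has a zero eigenvalue (singular; negative semidefinite but not definite), so H is neither positive definite, negative definite, nor indefinite. The second-order test alone is inconclusive -> degen.
(Indeed, f is constant along the null direction of H through x*, so x* is not a strict local extremum.)

degen


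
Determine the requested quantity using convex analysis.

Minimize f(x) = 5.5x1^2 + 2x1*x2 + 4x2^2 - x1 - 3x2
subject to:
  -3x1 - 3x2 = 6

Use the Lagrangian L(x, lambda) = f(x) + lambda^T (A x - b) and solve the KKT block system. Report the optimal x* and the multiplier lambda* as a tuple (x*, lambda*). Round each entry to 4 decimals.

Form the Lagrangian:
  L(x, lambda) = (1/2) x^T Q x + c^T x + lambda^T (A x - b)
Stationarity (grad_x L = 0): Q x + c + A^T lambda = 0.
Primal feasibility: A x = b.

This gives the KKT block system:
  [ Q   A^T ] [ x     ]   [-c ]
  [ A    0  ] [ lambda ] = [ b ]

Solving the linear system:
  x*      = (-0.9333, -1.0667)
  lambda* = (-4.4667)
  f(x*)   = 15.4667

x* = (-0.9333, -1.0667), lambda* = (-4.4667)


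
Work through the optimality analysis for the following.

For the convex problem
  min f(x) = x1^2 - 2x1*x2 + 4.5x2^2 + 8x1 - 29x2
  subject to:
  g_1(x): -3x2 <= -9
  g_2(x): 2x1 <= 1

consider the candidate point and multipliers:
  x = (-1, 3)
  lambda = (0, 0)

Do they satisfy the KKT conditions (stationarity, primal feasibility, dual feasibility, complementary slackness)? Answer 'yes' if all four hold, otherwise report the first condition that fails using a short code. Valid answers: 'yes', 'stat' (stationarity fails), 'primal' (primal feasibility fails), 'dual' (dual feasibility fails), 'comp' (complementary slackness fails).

Gradient of f: grad f(x) = Q x + c = (0, 0)
Constraint values g_i(x) = a_i^T x - b_i:
  g_1((-1, 3)) = 0
  g_2((-1, 3)) = -3
Stationarity residual: grad f(x) + sum_i lambda_i a_i = (0, 0)
  -> stationarity OK
Primal feasibility (all g_i <= 0): OK
Dual feasibility (all lambda_i >= 0): OK
Complementary slackness (lambda_i * g_i(x) = 0 for all i): OK

Verdict: yes, KKT holds.

yes


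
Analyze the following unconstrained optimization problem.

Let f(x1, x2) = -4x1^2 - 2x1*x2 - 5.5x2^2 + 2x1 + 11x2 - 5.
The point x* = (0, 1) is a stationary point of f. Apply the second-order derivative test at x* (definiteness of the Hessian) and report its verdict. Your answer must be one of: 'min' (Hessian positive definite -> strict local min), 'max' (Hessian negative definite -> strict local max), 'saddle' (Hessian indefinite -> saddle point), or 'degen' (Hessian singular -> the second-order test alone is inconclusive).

Compute the Hessian H = grad^2 f:
  H = [[-8, -2], [-2, -11]]
Verify stationarity: grad f(x*) = H x* + g = (0, 0).
Eigenvalues of H: -12, -7.
Both eigenvalues < 0, so H is negative definite -> x* is a strict local max.

max


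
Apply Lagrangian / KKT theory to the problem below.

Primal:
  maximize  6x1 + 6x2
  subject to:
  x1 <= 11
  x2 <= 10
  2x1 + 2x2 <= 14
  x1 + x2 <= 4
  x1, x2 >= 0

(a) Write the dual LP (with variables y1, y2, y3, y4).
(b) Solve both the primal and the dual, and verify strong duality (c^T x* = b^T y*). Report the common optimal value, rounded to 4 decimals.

The standard primal-dual pair for 'max c^T x s.t. A x <= b, x >= 0' is:
  Dual:  min b^T y  s.t.  A^T y >= c,  y >= 0.

So the dual LP is:
  minimize  11y1 + 10y2 + 14y3 + 4y4
  subject to:
    y1 + 2y3 + y4 >= 6
    y2 + 2y3 + y4 >= 6
    y1, y2, y3, y4 >= 0

Solving the primal: x* = (4, 0).
  primal value c^T x* = 24.
Solving the dual: y* = (0, 0, 0, 6).
  dual value b^T y* = 24.
Strong duality: c^T x* = b^T y*. Confirmed.

24


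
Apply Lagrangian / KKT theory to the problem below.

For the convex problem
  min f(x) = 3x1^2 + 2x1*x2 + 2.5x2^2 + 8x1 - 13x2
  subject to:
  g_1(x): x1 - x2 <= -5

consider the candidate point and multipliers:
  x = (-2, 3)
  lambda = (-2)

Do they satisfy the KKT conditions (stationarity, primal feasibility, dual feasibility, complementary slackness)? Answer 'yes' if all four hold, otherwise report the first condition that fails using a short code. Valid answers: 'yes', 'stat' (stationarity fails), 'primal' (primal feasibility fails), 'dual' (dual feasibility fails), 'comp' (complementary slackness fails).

Gradient of f: grad f(x) = Q x + c = (2, -2)
Constraint values g_i(x) = a_i^T x - b_i:
  g_1((-2, 3)) = 0
Stationarity residual: grad f(x) + sum_i lambda_i a_i = (0, 0)
  -> stationarity OK
Primal feasibility (all g_i <= 0): OK
Dual feasibility (all lambda_i >= 0): FAILS
Complementary slackness (lambda_i * g_i(x) = 0 for all i): OK

Verdict: the first failing condition is dual_feasibility -> dual.

dual


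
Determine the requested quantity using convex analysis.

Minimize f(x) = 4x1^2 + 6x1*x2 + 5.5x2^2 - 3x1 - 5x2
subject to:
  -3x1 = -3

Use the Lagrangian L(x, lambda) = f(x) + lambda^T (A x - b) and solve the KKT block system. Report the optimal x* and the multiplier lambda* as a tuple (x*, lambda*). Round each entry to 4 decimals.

Form the Lagrangian:
  L(x, lambda) = (1/2) x^T Q x + c^T x + lambda^T (A x - b)
Stationarity (grad_x L = 0): Q x + c + A^T lambda = 0.
Primal feasibility: A x = b.

This gives the KKT block system:
  [ Q   A^T ] [ x     ]   [-c ]
  [ A    0  ] [ lambda ] = [ b ]

Solving the linear system:
  x*      = (1, -0.0909)
  lambda* = (1.4848)
  f(x*)   = 0.9545

x* = (1, -0.0909), lambda* = (1.4848)


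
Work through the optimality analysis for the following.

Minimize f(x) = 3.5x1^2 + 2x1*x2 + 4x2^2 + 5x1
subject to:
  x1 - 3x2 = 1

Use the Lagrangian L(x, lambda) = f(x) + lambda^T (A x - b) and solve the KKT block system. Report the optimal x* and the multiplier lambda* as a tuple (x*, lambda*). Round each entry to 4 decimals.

Form the Lagrangian:
  L(x, lambda) = (1/2) x^T Q x + c^T x + lambda^T (A x - b)
Stationarity (grad_x L = 0): Q x + c + A^T lambda = 0.
Primal feasibility: A x = b.

This gives the KKT block system:
  [ Q   A^T ] [ x     ]   [-c ]
  [ A    0  ] [ lambda ] = [ b ]

Solving the linear system:
  x*      = (-0.3735, -0.4578)
  lambda* = (-1.4699)
  f(x*)   = -0.1988

x* = (-0.3735, -0.4578), lambda* = (-1.4699)


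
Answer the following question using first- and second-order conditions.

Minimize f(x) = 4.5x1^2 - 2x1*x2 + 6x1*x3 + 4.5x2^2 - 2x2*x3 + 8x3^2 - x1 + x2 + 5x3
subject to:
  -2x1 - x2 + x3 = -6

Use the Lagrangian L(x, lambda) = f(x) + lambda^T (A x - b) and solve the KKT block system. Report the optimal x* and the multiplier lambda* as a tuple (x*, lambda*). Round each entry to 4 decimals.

Form the Lagrangian:
  L(x, lambda) = (1/2) x^T Q x + c^T x + lambda^T (A x - b)
Stationarity (grad_x L = 0): Q x + c + A^T lambda = 0.
Primal feasibility: A x = b.

This gives the KKT block system:
  [ Q   A^T ] [ x     ]   [-c ]
  [ A    0  ] [ lambda ] = [ b ]

Solving the linear system:
  x*      = (2.076, 0.5508, -1.2971)
  lambda* = (4.3998)
  f(x*)   = 9.194

x* = (2.076, 0.5508, -1.2971), lambda* = (4.3998)


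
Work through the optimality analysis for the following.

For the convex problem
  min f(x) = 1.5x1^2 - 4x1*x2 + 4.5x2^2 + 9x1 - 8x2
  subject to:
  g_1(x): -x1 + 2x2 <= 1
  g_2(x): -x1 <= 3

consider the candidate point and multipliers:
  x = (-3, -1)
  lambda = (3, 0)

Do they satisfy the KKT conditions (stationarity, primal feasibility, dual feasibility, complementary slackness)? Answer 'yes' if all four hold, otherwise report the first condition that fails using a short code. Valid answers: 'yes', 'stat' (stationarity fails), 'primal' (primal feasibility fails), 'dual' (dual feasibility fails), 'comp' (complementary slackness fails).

Gradient of f: grad f(x) = Q x + c = (4, -5)
Constraint values g_i(x) = a_i^T x - b_i:
  g_1((-3, -1)) = 0
  g_2((-3, -1)) = 0
Stationarity residual: grad f(x) + sum_i lambda_i a_i = (1, 1)
  -> stationarity FAILS
Primal feasibility (all g_i <= 0): OK
Dual feasibility (all lambda_i >= 0): OK
Complementary slackness (lambda_i * g_i(x) = 0 for all i): OK

Verdict: the first failing condition is stationarity -> stat.

stat


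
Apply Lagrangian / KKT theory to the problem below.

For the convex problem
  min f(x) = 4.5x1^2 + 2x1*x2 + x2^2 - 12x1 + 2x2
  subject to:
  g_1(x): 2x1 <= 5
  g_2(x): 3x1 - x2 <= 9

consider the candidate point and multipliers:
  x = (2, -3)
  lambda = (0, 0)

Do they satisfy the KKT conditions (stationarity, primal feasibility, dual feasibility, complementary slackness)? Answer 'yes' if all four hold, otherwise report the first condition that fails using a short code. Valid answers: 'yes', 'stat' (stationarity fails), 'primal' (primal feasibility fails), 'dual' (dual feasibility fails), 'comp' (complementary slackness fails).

Gradient of f: grad f(x) = Q x + c = (0, 0)
Constraint values g_i(x) = a_i^T x - b_i:
  g_1((2, -3)) = -1
  g_2((2, -3)) = 0
Stationarity residual: grad f(x) + sum_i lambda_i a_i = (0, 0)
  -> stationarity OK
Primal feasibility (all g_i <= 0): OK
Dual feasibility (all lambda_i >= 0): OK
Complementary slackness (lambda_i * g_i(x) = 0 for all i): OK

Verdict: yes, KKT holds.

yes


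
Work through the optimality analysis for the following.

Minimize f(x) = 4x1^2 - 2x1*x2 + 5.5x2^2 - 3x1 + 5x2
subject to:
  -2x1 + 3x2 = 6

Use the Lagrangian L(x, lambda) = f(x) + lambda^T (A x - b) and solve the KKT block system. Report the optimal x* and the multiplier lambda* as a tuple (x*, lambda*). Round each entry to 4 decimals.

Form the Lagrangian:
  L(x, lambda) = (1/2) x^T Q x + c^T x + lambda^T (A x - b)
Stationarity (grad_x L = 0): Q x + c + A^T lambda = 0.
Primal feasibility: A x = b.

This gives the KKT block system:
  [ Q   A^T ] [ x     ]   [-c ]
  [ A    0  ] [ lambda ] = [ b ]

Solving the linear system:
  x*      = (-1.0761, 1.2826)
  lambda* = (-7.087)
  f(x*)   = 26.0815

x* = (-1.0761, 1.2826), lambda* = (-7.087)


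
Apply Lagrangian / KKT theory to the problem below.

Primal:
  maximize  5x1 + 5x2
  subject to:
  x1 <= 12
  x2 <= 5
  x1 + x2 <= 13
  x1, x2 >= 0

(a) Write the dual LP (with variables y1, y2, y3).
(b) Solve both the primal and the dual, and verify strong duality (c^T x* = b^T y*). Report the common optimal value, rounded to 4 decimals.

The standard primal-dual pair for 'max c^T x s.t. A x <= b, x >= 0' is:
  Dual:  min b^T y  s.t.  A^T y >= c,  y >= 0.

So the dual LP is:
  minimize  12y1 + 5y2 + 13y3
  subject to:
    y1 + y3 >= 5
    y2 + y3 >= 5
    y1, y2, y3 >= 0

Solving the primal: x* = (8, 5).
  primal value c^T x* = 65.
Solving the dual: y* = (0, 0, 5).
  dual value b^T y* = 65.
Strong duality: c^T x* = b^T y*. Confirmed.

65


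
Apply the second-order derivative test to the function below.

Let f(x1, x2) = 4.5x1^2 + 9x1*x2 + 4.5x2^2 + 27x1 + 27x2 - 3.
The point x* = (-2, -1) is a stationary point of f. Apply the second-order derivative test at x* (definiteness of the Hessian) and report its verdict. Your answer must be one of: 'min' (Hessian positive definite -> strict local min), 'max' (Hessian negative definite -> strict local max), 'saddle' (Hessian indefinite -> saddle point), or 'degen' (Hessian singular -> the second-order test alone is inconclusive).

Compute the Hessian H = grad^2 f:
  H = [[9, 9], [9, 9]]
Verify stationarity: grad f(x*) = H x* + g = (0, 0).
Eigenvalues of H: 0, 18.
H has a zero eigenvalue (singular; positive semidefinite but not definite), so H is neither positive definite, negative definite, nor indefinite. The second-order test alone is inconclusive -> degen.
(Indeed, f is constant along the null direction of H through x*, so x* is not a strict local extremum.)

degen


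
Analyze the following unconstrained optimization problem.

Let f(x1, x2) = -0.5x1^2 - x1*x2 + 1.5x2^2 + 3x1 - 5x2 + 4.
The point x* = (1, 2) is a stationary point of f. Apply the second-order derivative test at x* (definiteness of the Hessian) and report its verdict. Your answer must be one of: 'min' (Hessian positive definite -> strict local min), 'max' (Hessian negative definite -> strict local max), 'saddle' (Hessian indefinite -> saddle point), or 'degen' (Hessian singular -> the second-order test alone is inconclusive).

Compute the Hessian H = grad^2 f:
  H = [[-1, -1], [-1, 3]]
Verify stationarity: grad f(x*) = H x* + g = (0, 0).
Eigenvalues of H: -1.2361, 3.2361.
Eigenvalues have mixed signs, so H is indefinite -> x* is a saddle point.

saddle


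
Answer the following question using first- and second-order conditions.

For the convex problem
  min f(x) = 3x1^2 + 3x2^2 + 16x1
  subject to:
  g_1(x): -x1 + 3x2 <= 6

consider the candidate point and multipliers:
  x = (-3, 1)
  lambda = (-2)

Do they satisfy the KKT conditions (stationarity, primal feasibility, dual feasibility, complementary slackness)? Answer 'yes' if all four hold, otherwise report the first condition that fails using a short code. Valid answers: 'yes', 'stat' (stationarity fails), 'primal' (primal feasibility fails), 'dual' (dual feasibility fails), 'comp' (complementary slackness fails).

Gradient of f: grad f(x) = Q x + c = (-2, 6)
Constraint values g_i(x) = a_i^T x - b_i:
  g_1((-3, 1)) = 0
Stationarity residual: grad f(x) + sum_i lambda_i a_i = (0, 0)
  -> stationarity OK
Primal feasibility (all g_i <= 0): OK
Dual feasibility (all lambda_i >= 0): FAILS
Complementary slackness (lambda_i * g_i(x) = 0 for all i): OK

Verdict: the first failing condition is dual_feasibility -> dual.

dual


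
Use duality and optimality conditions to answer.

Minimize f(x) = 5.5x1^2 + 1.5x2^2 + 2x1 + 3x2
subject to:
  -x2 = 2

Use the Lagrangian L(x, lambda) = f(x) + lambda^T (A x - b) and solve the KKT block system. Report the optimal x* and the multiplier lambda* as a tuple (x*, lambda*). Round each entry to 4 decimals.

Form the Lagrangian:
  L(x, lambda) = (1/2) x^T Q x + c^T x + lambda^T (A x - b)
Stationarity (grad_x L = 0): Q x + c + A^T lambda = 0.
Primal feasibility: A x = b.

This gives the KKT block system:
  [ Q   A^T ] [ x     ]   [-c ]
  [ A    0  ] [ lambda ] = [ b ]

Solving the linear system:
  x*      = (-0.1818, -2)
  lambda* = (-3)
  f(x*)   = -0.1818

x* = (-0.1818, -2), lambda* = (-3)
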